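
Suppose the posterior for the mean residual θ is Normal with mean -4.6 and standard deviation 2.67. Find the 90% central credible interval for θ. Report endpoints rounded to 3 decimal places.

[-8.992, -0.208]

The posterior is symmetric, so the 90% equal-tailed interval is θ = -4.6 ± z·2.67 with z = 1.645.
Half-width: 1.645 × 2.67 = 4.392.
-4.6 − 4.392 = -8.992; -4.6 + 4.392 = -0.208.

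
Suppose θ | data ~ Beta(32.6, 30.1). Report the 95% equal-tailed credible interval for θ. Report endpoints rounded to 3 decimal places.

[0.397, 0.642]

Posterior: Beta(32.6, 30.1).
Equal-tailed 95% interval: the 0.025 and 0.975 quantiles of Beta(32.6, 30.1).
Posterior mean ≈ 0.520, SD ≈ 0.063; a Normal approximation gives roughly [0.397, 0.643].
Exact: F⁻¹(0.025) = 0.397; F⁻¹(0.975) = 0.642.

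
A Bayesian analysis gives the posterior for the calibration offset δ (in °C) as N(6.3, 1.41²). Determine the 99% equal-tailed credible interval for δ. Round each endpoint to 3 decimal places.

[2.668, 9.932]

The posterior is symmetric, so the 99% equal-tailed interval is δ = 6.3 ± z·1.41 with z = 2.576.
Half-width: 2.576 × 1.41 = 3.632.
6.3 − 3.632 = 2.668; 6.3 + 3.632 = 9.932.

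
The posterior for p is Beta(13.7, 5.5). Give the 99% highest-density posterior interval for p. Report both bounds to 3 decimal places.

The posterior is unimodal and skewed, so the HPD interval has equal density at both endpoints and is the shortest 99% interval.
Solving f(0.443) = f(0.932) with F(0.932) − F(0.443) = 0.99 gives [0.443, 0.932].
For comparison, the equal-tailed interval is [0.427, 0.921]; the HPD is narrower and shifted toward the mode.

[0.443, 0.932]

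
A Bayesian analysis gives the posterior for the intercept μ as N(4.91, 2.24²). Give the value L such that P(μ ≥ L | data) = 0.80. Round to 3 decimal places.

Need L with P(μ ≥ L) = 0.80: L = 4.91 − z_{0.2}·2.24.
z = 0.842; L = 4.91 − 0.842 × 2.24 = 3.025.

3.025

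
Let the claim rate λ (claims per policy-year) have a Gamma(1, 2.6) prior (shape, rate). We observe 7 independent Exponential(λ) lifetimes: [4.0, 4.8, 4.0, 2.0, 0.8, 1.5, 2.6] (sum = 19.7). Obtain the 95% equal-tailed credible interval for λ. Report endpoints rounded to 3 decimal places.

Posterior: Gamma(1+7, 2.6+19.7) = Gamma(8, 22.3) (shape, rate).
Equal-tailed 95% interval: Gamma(8, 22.3) quantiles at 0.025 and 0.975.
Posterior mean ≈ 0.359, SD ≈ 0.127; a Normal approximation gives roughly [0.110, 0.607].
Exact: lower = 0.155; upper = 0.647.

[0.155, 0.647]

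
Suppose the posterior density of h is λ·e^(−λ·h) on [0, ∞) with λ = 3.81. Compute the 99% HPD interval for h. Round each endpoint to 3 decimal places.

[0.000, 1.209]

The exponential density is strictly decreasing on [0, ∞), so the HPD interval is anchored at 0: [0, q] with P(h ≤ q) = 0.99.
q = −ln(1 − 0.99) / 3.81 = 4.6052 / 3.81 = 1.209.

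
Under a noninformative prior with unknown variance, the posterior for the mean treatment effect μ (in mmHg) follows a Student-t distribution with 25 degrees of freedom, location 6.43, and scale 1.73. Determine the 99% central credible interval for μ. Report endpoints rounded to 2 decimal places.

[1.61, 11.25]

The t_25 distribution is symmetric; the 99% interval is 6.43 ± t·1.73 with t_{0.995,25} = 2.787.
Half-width: 2.787 × 1.73 = 4.82.
6.43 − 4.82 = 1.61; 6.43 + 4.82 = 11.25.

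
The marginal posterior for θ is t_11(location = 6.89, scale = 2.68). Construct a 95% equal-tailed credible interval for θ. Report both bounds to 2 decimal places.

[0.99, 12.79]

The t_11 distribution is symmetric; the 95% interval is 6.89 ± t·2.68 with t_{0.975,11} = 2.201.
Half-width: 2.201 × 2.68 = 5.90.
6.89 − 5.90 = 0.99; 6.89 + 5.90 = 12.79.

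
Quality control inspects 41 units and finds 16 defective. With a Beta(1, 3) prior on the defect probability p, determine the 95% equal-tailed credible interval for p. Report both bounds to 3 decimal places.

Posterior: Beta(1+16, 3+25) = Beta(17, 28).
Equal-tailed 95% interval: the 0.025 and 0.975 quantiles of Beta(17, 28).
Posterior mean ≈ 0.378, SD ≈ 0.071; a Normal approximation gives roughly [0.238, 0.518].
Exact: F⁻¹(0.025) = 0.244; F⁻¹(0.975) = 0.522.

[0.244, 0.522]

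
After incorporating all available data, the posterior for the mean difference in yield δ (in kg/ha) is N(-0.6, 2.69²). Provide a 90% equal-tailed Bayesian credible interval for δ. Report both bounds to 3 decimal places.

The posterior is symmetric, so the 90% equal-tailed interval is δ = -0.6 ± z·2.69 with z = 1.645.
Half-width: 1.645 × 2.69 = 4.425.
-0.6 − 4.425 = -5.025; -0.6 + 4.425 = 3.825.

[-5.025, 3.825]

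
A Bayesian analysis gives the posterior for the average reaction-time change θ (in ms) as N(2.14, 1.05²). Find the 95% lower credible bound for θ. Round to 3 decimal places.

0.413

Need L with P(θ ≥ L) = 0.95: L = 2.14 − z_{0.05}·1.05.
z = 1.645; L = 2.14 − 1.645 × 1.05 = 0.413.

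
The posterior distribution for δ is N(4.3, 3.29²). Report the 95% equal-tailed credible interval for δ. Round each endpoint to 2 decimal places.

The posterior is symmetric, so the 95% equal-tailed interval is δ = 4.3 ± z·3.29 with z = 1.960.
Half-width: 1.960 × 3.29 = 6.45.
4.3 − 6.45 = -2.15; 4.3 + 6.45 = 10.75.

[-2.15, 10.75]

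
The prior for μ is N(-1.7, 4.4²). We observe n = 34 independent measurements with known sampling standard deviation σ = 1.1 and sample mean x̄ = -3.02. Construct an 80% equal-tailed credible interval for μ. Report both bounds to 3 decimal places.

[-3.259, -2.776]

Posterior precision = 1/4.4² + 34/1.1² = 0.0517 + 28.0992 = 28.1508, so posterior SD = 0.1885.
Posterior mean = (-1.7/4.4² + 34·-3.02/1.1²) / 28.1508 = -3.0176.
Interval: -3.0176 ± 1.282 × 0.1885 → [-3.259, -2.776].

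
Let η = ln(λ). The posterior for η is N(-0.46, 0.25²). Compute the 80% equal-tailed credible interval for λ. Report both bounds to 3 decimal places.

[0.458, 0.870]

On the log scale the 80% interval is -0.46 ± 1.282 × 0.25 = [-0.7804, -0.1396].
Exponentiate: [e^-0.7804, e^-0.1396] = [0.458, 0.870].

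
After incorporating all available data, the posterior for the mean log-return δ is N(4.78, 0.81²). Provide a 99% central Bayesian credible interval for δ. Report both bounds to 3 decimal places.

The posterior is symmetric, so the 99% equal-tailed interval is δ = 4.78 ± z·0.81 with z = 2.576.
Half-width: 2.576 × 0.81 = 2.086.
4.78 − 2.086 = 2.694; 4.78 + 2.086 = 6.866.

[2.694, 6.866]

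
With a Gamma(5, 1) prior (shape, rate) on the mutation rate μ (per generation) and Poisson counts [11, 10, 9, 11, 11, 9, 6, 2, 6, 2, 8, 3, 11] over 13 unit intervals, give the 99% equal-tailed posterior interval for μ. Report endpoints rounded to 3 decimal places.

Posterior: Gamma(5+99, 1+13) = Gamma(104, 14) (shape, rate).
Equal-tailed 99% interval: Gamma(104, 14) quantiles at 0.005 and 0.995.
Posterior mean ≈ 7.429, SD ≈ 0.728; a Normal approximation gives roughly [5.552, 9.305].
Exact: lower = 5.686; upper = 9.439.

[5.686, 9.439]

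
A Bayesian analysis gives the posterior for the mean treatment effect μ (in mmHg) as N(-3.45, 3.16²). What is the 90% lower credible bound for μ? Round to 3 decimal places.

Need L with P(μ ≥ L) = 0.90: L = -3.45 − z_{0.1}·3.16.
z = 1.282; L = -3.45 − 1.282 × 3.16 = -7.500.

-7.500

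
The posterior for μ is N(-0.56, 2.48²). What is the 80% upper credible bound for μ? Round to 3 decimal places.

Need U with P(μ ≤ U) = 0.80: U = -0.56 + z_{0.2}·2.48.
z = 0.842; U = -0.56 + 0.842 × 2.48 = 1.527.

1.527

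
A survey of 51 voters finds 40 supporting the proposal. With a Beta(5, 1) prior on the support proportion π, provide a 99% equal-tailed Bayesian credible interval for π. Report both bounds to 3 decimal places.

Posterior: Beta(5+40, 1+11) = Beta(45, 12).
Equal-tailed 99% interval: the 0.005 and 0.995 quantiles of Beta(45, 12).
Posterior mean ≈ 0.789, SD ≈ 0.054; a Normal approximation gives roughly [0.652, 0.927].
Exact: F⁻¹(0.005) = 0.635; F⁻¹(0.995) = 0.906.

[0.635, 0.906]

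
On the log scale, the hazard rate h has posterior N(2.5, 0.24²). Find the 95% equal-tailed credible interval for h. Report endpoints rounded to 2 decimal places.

On the log scale the 95% interval is 2.5 ± 1.960 × 0.24 = [2.0296, 2.9704].
Exponentiate: [e^2.0296, e^2.9704] = [7.61, 19.50].

[7.61, 19.50]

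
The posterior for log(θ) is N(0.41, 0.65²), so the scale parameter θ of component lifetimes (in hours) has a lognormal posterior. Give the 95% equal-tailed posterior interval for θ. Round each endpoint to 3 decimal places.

On the log scale the 95% interval is 0.41 ± 1.960 × 0.65 = [-0.8640, 1.6840].
Exponentiate: [e^-0.8640, e^1.6840] = [0.421, 5.387].

[0.421, 5.387]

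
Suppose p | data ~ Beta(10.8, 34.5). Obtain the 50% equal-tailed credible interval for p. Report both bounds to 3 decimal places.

Posterior: Beta(10.8, 34.5).
Equal-tailed 50% interval: the 0.25 and 0.75 quantiles of Beta(10.8, 34.5).
Posterior mean ≈ 0.238, SD ≈ 0.063; a Normal approximation gives roughly [0.196, 0.281].
Exact: F⁻¹(0.25) = 0.194; F⁻¹(0.75) = 0.279.

[0.194, 0.279]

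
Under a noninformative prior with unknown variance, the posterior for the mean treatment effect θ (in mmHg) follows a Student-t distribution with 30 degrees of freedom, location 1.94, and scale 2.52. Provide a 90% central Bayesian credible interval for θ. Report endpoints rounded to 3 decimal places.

[-2.337, 6.217]

The t_30 distribution is symmetric; the 90% interval is 1.94 ± t·2.52 with t_{0.95,30} = 1.697.
Half-width: 1.697 × 2.52 = 4.277.
1.94 − 4.277 = -2.337; 1.94 + 4.277 = 6.217.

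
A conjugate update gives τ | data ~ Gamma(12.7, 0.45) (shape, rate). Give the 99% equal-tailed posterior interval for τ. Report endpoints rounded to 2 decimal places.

[11.97, 52.75]

Posterior: Gamma(shape 12.7, rate 0.45).
Equal-tailed 99% interval: Gamma(12.7, 0.45) quantiles at 0.005 and 0.995.
Posterior mean ≈ 28.22, SD ≈ 7.92; a Normal approximation gives roughly [7.82, 48.62].
Exact: lower = 11.97; upper = 52.75.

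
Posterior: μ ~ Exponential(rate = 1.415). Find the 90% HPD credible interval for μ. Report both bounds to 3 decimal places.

[0.000, 1.627]

The exponential density is strictly decreasing on [0, ∞), so the HPD interval is anchored at 0: [0, q] with P(μ ≤ q) = 0.90.
q = −ln(1 − 0.90) / 1.415 = 2.3026 / 1.415 = 1.627.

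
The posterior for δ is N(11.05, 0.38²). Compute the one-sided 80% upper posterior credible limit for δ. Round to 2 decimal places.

11.37

Need U with P(δ ≤ U) = 0.80: U = 11.05 + z_{0.2}·0.38.
z = 0.842; U = 11.05 + 0.842 × 0.38 = 11.37.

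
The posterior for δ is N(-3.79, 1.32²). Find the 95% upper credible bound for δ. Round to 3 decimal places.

-1.619

Need U with P(δ ≤ U) = 0.95: U = -3.79 + z_{0.05}·1.32.
z = 1.645; U = -3.79 + 1.645 × 1.32 = -1.619.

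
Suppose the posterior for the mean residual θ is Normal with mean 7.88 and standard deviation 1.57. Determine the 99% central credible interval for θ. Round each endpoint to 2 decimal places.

The posterior is symmetric, so the 99% equal-tailed interval is θ = 7.88 ± z·1.57 with z = 2.576.
Half-width: 2.576 × 1.57 = 4.04.
7.88 − 4.04 = 3.84; 7.88 + 4.04 = 11.92.

[3.84, 11.92]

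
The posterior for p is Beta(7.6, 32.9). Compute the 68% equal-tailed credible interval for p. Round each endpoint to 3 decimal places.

Posterior: Beta(7.6, 32.9).
Equal-tailed 68% interval: the 0.16 and 0.84 quantiles of Beta(7.6, 32.9).
Posterior mean ≈ 0.188, SD ≈ 0.061; a Normal approximation gives roughly [0.127, 0.248].
Exact: F⁻¹(0.16) = 0.127; F⁻¹(0.84) = 0.248.

[0.127, 0.248]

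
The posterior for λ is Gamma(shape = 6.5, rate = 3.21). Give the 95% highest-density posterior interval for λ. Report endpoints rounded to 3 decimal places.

[0.639, 3.604]

The posterior is unimodal and skewed, so the HPD interval has equal density at both endpoints and is the shortest 95% interval.
Solving f(0.639) = f(3.604) with F(3.604) − F(0.639) = 0.95 gives [0.639, 3.604].
For comparison, the equal-tailed interval is [0.780, 3.853]; the HPD is narrower and shifted toward the mode.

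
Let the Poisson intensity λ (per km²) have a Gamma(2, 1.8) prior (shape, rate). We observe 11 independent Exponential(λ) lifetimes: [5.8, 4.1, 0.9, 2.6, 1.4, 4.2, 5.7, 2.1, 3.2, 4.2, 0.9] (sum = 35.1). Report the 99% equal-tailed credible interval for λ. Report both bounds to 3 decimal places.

Posterior: Gamma(2+11, 1.8+35.1) = Gamma(13, 36.9) (shape, rate).
Equal-tailed 99% interval: Gamma(13, 36.9) quantiles at 0.005 and 0.995.
Posterior mean ≈ 0.352, SD ≈ 0.098; a Normal approximation gives roughly [0.101, 0.604].
Exact: lower = 0.151; upper = 0.654.

[0.151, 0.654]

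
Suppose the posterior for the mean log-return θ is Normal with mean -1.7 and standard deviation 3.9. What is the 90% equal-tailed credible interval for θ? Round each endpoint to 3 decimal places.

The posterior is symmetric, so the 90% equal-tailed interval is θ = -1.7 ± z·3.9 with z = 1.645.
Half-width: 1.645 × 3.9 = 6.415.
-1.7 − 6.415 = -8.115; -1.7 + 6.415 = 4.715.

[-8.115, 4.715]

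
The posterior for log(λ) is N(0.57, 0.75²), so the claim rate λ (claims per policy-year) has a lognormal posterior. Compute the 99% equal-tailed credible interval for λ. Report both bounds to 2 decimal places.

On the log scale the 99% interval is 0.57 ± 2.576 × 0.75 = [-1.3619, 2.5019].
Exponentiate: [e^-1.3619, e^2.5019] = [0.26, 12.21].

[0.26, 12.21]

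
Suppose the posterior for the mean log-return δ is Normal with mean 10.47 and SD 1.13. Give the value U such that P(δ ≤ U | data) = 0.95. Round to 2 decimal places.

12.33

Need U with P(δ ≤ U) = 0.95: U = 10.47 + z_{0.05}·1.13.
z = 1.645; U = 10.47 + 1.645 × 1.13 = 12.33.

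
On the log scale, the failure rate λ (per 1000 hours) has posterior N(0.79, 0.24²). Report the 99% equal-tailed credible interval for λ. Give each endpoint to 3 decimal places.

On the log scale the 99% interval is 0.79 ± 2.576 × 0.24 = [0.1718, 1.4082].
Exponentiate: [e^0.1718, e^1.4082] = [1.187, 4.089].

[1.187, 4.089]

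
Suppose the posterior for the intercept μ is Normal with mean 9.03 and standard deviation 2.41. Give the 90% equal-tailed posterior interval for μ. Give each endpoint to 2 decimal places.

The posterior is symmetric, so the 90% equal-tailed interval is μ = 9.03 ± z·2.41 with z = 1.645.
Half-width: 1.645 × 2.41 = 3.96.
9.03 − 3.96 = 5.07; 9.03 + 3.96 = 12.99.

[5.07, 12.99]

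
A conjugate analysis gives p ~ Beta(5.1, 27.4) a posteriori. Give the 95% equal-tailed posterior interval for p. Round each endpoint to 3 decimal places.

[0.056, 0.298]

Posterior: Beta(5.1, 27.4).
Equal-tailed 95% interval: the 0.025 and 0.975 quantiles of Beta(5.1, 27.4).
Posterior mean ≈ 0.157, SD ≈ 0.063; a Normal approximation gives roughly [0.034, 0.280].
Exact: F⁻¹(0.025) = 0.056; F⁻¹(0.975) = 0.298.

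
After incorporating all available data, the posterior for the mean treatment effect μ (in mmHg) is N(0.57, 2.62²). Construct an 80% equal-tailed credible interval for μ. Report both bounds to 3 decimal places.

The posterior is symmetric, so the 80% equal-tailed interval is μ = 0.57 ± z·2.62 with z = 1.282.
Half-width: 1.282 × 2.62 = 3.358.
0.57 − 3.358 = -2.788; 0.57 + 3.358 = 3.928.

[-2.788, 3.928]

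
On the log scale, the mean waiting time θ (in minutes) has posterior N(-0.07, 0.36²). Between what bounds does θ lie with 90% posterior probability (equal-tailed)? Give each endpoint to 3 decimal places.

[0.516, 1.686]

On the log scale the 90% interval is -0.07 ± 1.645 × 0.36 = [-0.6621, 0.5221].
Exponentiate: [e^-0.6621, e^0.5221] = [0.516, 1.686].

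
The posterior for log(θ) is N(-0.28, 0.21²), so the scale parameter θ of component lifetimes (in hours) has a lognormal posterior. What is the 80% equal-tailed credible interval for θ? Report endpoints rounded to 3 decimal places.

[0.577, 0.989]

On the log scale the 80% interval is -0.28 ± 1.282 × 0.21 = [-0.5491, -0.0109].
Exponentiate: [e^-0.5491, e^-0.0109] = [0.577, 0.989].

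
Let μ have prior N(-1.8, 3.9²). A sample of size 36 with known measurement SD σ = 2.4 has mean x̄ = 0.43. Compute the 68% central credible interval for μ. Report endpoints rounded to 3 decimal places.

[0.011, 0.802]

Posterior precision = 1/3.9² + 36/2.4² = 0.0657 + 6.2500 = 6.3157, so posterior SD = 0.3979.
Posterior mean = (-1.8/3.9² + 36·0.43/2.4²) / 6.3157 = 0.4068.
Interval: 0.4068 ± 0.994 × 0.3979 → [0.011, 0.802].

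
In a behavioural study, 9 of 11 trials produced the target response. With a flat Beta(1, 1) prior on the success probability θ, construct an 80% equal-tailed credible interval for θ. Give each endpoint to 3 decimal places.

[0.614, 0.904]

Posterior: Beta(1+9, 1+2) = Beta(10, 3).
Equal-tailed 80% interval: the 0.1 and 0.9 quantiles of Beta(10, 3).
Posterior mean ≈ 0.769, SD ≈ 0.113; a Normal approximation gives roughly [0.625, 0.914].
Exact: F⁻¹(0.1) = 0.614; F⁻¹(0.9) = 0.904.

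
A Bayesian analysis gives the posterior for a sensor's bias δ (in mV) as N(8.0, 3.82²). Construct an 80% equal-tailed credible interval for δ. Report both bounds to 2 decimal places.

[3.10, 12.90]

The posterior is symmetric, so the 80% equal-tailed interval is δ = 8.0 ± z·3.82 with z = 1.282.
Half-width: 1.282 × 3.82 = 4.90.
8.0 − 4.90 = 3.10; 8.0 + 4.90 = 12.90.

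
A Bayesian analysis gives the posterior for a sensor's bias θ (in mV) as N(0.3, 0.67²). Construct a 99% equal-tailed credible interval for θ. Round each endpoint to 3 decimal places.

The posterior is symmetric, so the 99% equal-tailed interval is θ = 0.3 ± z·0.67 with z = 2.576.
Half-width: 2.576 × 0.67 = 1.726.
0.3 − 1.726 = -1.426; 0.3 + 1.726 = 2.026.

[-1.426, 2.026]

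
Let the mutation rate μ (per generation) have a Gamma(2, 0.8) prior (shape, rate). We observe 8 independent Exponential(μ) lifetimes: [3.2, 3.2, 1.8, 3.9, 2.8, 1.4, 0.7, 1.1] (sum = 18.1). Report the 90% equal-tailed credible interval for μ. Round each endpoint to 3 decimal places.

Posterior: Gamma(2+8, 0.8+18.1) = Gamma(10, 18.9) (shape, rate).
Equal-tailed 90% interval: Gamma(10, 18.9) quantiles at 0.05 and 0.95.
Posterior mean ≈ 0.529, SD ≈ 0.167; a Normal approximation gives roughly [0.254, 0.804].
Exact: lower = 0.287; upper = 0.831.

[0.287, 0.831]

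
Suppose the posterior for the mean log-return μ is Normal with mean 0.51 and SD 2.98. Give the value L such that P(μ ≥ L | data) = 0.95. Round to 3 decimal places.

-4.392

Need L with P(μ ≥ L) = 0.95: L = 0.51 − z_{0.05}·2.98.
z = 1.645; L = 0.51 − 1.645 × 2.98 = -4.392.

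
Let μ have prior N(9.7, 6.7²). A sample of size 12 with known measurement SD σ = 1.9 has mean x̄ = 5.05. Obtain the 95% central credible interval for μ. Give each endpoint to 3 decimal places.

Posterior precision = 1/6.7² + 12/1.9² = 0.0223 + 3.3241 = 3.3464, so posterior SD = 0.5467.
Posterior mean = (9.7/6.7² + 12·5.05/1.9²) / 3.3464 = 5.0810.
Interval: 5.0810 ± 1.960 × 0.5467 → [4.010, 6.152].

[4.010, 6.152]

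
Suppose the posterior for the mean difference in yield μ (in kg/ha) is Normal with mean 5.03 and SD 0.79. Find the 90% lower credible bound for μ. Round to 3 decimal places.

4.018

Need L with P(μ ≥ L) = 0.90: L = 5.03 − z_{0.1}·0.79.
z = 1.282; L = 5.03 − 1.282 × 0.79 = 4.018.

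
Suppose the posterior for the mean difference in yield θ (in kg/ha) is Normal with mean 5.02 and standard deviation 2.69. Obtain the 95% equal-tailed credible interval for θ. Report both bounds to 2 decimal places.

The posterior is symmetric, so the 95% equal-tailed interval is θ = 5.02 ± z·2.69 with z = 1.960.
Half-width: 1.960 × 2.69 = 5.27.
5.02 − 5.27 = -0.25; 5.02 + 5.27 = 10.29.

[-0.25, 10.29]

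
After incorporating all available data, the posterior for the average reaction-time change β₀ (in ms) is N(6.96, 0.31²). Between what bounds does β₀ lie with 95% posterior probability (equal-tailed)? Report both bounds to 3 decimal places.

The posterior is symmetric, so the 95% equal-tailed interval is β₀ = 6.96 ± z·0.31 with z = 1.960.
Half-width: 1.960 × 0.31 = 0.608.
6.96 − 0.608 = 6.352; 6.96 + 0.608 = 7.568.

[6.352, 7.568]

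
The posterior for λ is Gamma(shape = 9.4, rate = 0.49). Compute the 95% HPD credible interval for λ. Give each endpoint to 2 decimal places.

The posterior is unimodal and skewed, so the HPD interval has equal density at both endpoints and is the shortest 95% interval.
Solving f(7.93) = f(31.65) with F(31.65) − F(7.93) = 0.95 gives [7.93, 31.65].
For comparison, the equal-tailed interval is [8.95, 33.25]; the HPD is narrower and shifted toward the mode.

[7.93, 31.65]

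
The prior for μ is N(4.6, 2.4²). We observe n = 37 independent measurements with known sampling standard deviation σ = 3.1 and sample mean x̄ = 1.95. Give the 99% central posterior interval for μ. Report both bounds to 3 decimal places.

[0.780, 3.348]

Posterior precision = 1/2.4² + 37/3.1² = 0.1736 + 3.8502 = 4.0238, so posterior SD = 0.4985.
Posterior mean = (4.6/2.4² + 37·1.95/3.1²) / 4.0238 = 2.0643.
Interval: 2.0643 ± 2.576 × 0.4985 → [0.780, 3.348].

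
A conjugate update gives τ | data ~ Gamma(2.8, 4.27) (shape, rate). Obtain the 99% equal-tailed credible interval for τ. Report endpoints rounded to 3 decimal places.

Posterior: Gamma(shape 2.8, rate 4.27).
Equal-tailed 99% interval: Gamma(2.8, 4.27) quantiles at 0.005 and 0.995.
Posterior mean ≈ 0.656, SD ≈ 0.392; a Normal approximation gives roughly [-0.354, 1.665].
Exact: lower = 0.066; upper = 2.089.

[0.066, 2.089]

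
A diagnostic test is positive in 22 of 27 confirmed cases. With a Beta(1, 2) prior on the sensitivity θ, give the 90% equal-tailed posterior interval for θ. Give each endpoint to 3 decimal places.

[0.632, 0.881]

Posterior: Beta(1+22, 2+5) = Beta(23, 7).
Equal-tailed 90% interval: the 0.05 and 0.95 quantiles of Beta(23, 7).
Posterior mean ≈ 0.767, SD ≈ 0.076; a Normal approximation gives roughly [0.642, 0.892].
Exact: F⁻¹(0.05) = 0.632; F⁻¹(0.95) = 0.881.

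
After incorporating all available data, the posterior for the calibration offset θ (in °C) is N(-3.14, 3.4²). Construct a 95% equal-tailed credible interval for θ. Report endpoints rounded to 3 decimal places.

The posterior is symmetric, so the 95% equal-tailed interval is θ = -3.14 ± z·3.4 with z = 1.960.
Half-width: 1.960 × 3.4 = 6.664.
-3.14 − 6.664 = -9.804; -3.14 + 6.664 = 3.524.

[-9.804, 3.524]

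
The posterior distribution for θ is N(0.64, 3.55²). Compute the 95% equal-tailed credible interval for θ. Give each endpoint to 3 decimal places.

[-6.318, 7.598]

The posterior is symmetric, so the 95% equal-tailed interval is θ = 0.64 ± z·3.55 with z = 1.960.
Half-width: 1.960 × 3.55 = 6.958.
0.64 − 6.958 = -6.318; 0.64 + 6.958 = 7.598.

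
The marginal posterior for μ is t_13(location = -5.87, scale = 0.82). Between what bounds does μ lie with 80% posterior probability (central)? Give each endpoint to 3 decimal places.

The t_13 distribution is symmetric; the 80% interval is -5.87 ± t·0.82 with t_{0.9,13} = 1.350.
Half-width: 1.350 × 0.82 = 1.107.
-5.87 − 1.107 = -6.977; -5.87 + 1.107 = -4.763.

[-6.977, -4.763]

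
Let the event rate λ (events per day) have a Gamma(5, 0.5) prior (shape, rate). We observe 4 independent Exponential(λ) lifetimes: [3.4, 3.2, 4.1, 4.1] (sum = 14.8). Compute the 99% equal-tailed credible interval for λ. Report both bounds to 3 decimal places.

Posterior: Gamma(5+4, 0.5+14.8) = Gamma(9, 15.3) (shape, rate).
Equal-tailed 99% interval: Gamma(9, 15.3) quantiles at 0.005 and 0.995.
Posterior mean ≈ 0.588, SD ≈ 0.196; a Normal approximation gives roughly [0.083, 1.093].
Exact: lower = 0.205; upper = 1.214.

[0.205, 1.214]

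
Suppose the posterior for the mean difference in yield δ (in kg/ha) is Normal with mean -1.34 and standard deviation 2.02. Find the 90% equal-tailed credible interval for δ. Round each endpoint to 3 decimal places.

The posterior is symmetric, so the 90% equal-tailed interval is δ = -1.34 ± z·2.02 with z = 1.645.
Half-width: 1.645 × 2.02 = 3.323.
-1.34 − 3.323 = -4.663; -1.34 + 3.323 = 1.983.

[-4.663, 1.983]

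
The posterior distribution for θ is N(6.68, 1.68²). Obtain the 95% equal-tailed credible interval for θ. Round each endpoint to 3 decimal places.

The posterior is symmetric, so the 95% equal-tailed interval is θ = 6.68 ± z·1.68 with z = 1.960.
Half-width: 1.960 × 1.68 = 3.293.
6.68 − 3.293 = 3.387; 6.68 + 3.293 = 9.973.

[3.387, 9.973]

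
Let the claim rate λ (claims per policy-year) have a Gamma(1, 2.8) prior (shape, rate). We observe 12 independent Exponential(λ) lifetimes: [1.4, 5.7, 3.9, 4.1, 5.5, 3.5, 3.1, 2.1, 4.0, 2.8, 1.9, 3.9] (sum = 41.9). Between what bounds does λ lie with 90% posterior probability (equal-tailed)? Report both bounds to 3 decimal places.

[0.172, 0.435]

Posterior: Gamma(1+12, 2.8+41.9) = Gamma(13, 44.7) (shape, rate).
Equal-tailed 90% interval: Gamma(13, 44.7) quantiles at 0.05 and 0.95.
Posterior mean ≈ 0.291, SD ≈ 0.081; a Normal approximation gives roughly [0.158, 0.424].
Exact: lower = 0.172; upper = 0.435.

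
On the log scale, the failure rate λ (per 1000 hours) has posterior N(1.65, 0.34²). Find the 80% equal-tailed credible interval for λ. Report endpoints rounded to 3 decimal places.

[3.368, 8.050]

On the log scale the 80% interval is 1.65 ± 1.282 × 0.34 = [1.2143, 2.0857].
Exponentiate: [e^1.2143, e^2.0857] = [3.368, 8.050].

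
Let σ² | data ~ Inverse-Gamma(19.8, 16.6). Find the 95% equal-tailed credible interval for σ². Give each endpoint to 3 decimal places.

Inverse-Gamma(19.8, 16.6) quantiles: F⁻¹(0.025) and F⁻¹(0.975).
Equivalently, 1/σ² ~ Gamma(19.8, rate = 16.6); invert its 0.975 and 0.025 quantiles.
Posterior mean ≈ 0.883, SD ≈ 0.209; a Normal approximation gives roughly [0.473, 1.293].
Exact: lower = 0.564; upper = 1.376.

[0.564, 1.376]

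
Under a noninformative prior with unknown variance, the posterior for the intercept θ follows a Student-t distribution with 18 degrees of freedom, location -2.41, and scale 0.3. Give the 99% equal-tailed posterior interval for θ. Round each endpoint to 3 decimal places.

The t_18 distribution is symmetric; the 99% interval is -2.41 ± t·0.3 with t_{0.995,18} = 2.878.
Half-width: 2.878 × 0.3 = 0.864.
-2.41 − 0.864 = -3.274; -2.41 + 0.864 = -1.546.

[-3.274, -1.546]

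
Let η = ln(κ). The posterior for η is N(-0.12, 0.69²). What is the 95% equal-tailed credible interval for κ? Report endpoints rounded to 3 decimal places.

[0.229, 3.429]

On the log scale the 95% interval is -0.12 ± 1.960 × 0.69 = [-1.4724, 1.2324].
Exponentiate: [e^-1.4724, e^1.2324] = [0.229, 3.429].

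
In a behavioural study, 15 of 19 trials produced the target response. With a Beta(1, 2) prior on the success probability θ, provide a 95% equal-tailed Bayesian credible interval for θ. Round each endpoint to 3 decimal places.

Posterior: Beta(1+15, 2+4) = Beta(16, 6).
Equal-tailed 95% interval: the 0.025 and 0.975 quantiles of Beta(16, 6).
Posterior mean ≈ 0.727, SD ≈ 0.093; a Normal approximation gives roughly [0.545, 0.909].
Exact: F⁻¹(0.025) = 0.528; F⁻¹(0.975) = 0.887.

[0.528, 0.887]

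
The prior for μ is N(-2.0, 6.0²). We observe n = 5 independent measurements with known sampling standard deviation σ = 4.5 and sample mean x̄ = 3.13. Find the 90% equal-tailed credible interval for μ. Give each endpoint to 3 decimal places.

Posterior precision = 1/6.0² + 5/4.5² = 0.0278 + 0.2469 = 0.2747, so posterior SD = 1.9080.
Posterior mean = (-2.0/6.0² + 5·3.13/4.5²) / 0.2747 = 2.6112.
Interval: 2.6112 ± 1.645 × 1.9080 → [-0.527, 5.750].

[-0.527, 5.750]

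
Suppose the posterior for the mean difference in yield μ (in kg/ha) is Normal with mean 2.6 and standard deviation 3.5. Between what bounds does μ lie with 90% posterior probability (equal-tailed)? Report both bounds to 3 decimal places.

The posterior is symmetric, so the 90% equal-tailed interval is μ = 2.6 ± z·3.5 with z = 1.645.
Half-width: 1.645 × 3.5 = 5.757.
2.6 − 5.757 = -3.157; 2.6 + 5.757 = 8.357.

[-3.157, 8.357]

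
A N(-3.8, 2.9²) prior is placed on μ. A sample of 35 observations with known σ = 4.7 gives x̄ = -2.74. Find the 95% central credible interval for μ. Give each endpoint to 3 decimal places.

Posterior precision = 1/2.9² + 35/4.7² = 0.1189 + 1.5844 = 1.7033, so posterior SD = 0.7662.
Posterior mean = (-3.8/2.9² + 35·-2.74/4.7²) / 1.7033 = -2.8140.
Interval: -2.8140 ± 1.960 × 0.7662 → [-4.316, -1.312].

[-4.316, -1.312]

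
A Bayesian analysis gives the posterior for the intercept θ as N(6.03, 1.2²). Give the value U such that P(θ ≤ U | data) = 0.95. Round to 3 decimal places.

8.004

Need U with P(θ ≤ U) = 0.95: U = 6.03 + z_{0.05}·1.2.
z = 1.645; U = 6.03 + 1.645 × 1.2 = 8.004.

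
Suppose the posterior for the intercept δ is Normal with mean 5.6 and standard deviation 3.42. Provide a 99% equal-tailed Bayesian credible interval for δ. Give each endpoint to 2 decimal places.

The posterior is symmetric, so the 99% equal-tailed interval is δ = 5.6 ± z·3.42 with z = 2.576.
Half-width: 2.576 × 3.42 = 8.81.
5.6 − 8.81 = -3.21; 5.6 + 8.81 = 14.41.

[-3.21, 14.41]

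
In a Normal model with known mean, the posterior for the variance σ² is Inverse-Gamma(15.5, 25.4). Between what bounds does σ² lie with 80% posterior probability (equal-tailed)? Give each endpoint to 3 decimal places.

Inverse-Gamma(15.5, 25.4) quantiles: F⁻¹(0.1) and F⁻¹(0.9).
Equivalently, 1/σ² ~ Gamma(15.5, rate = 25.4); invert its 0.9 and 0.1 quantiles.
Posterior mean ≈ 1.752, SD ≈ 0.477; a Normal approximation gives roughly [1.141, 2.363].
Exact: lower = 1.226; upper = 2.370.

[1.226, 2.370]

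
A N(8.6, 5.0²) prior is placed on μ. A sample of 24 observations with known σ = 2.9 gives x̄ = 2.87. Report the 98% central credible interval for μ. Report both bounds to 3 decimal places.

Posterior precision = 1/5.0² + 24/2.9² = 0.0400 + 2.8537 = 2.8937, so posterior SD = 0.5879.
Posterior mean = (8.6/5.0² + 24·2.87/2.9²) / 2.8937 = 2.9492.
Interval: 2.9492 ± 2.326 × 0.5879 → [1.582, 4.317].

[1.582, 4.317]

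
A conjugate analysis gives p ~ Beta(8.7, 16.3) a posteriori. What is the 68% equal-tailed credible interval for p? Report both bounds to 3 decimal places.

Posterior: Beta(8.7, 16.3).
Equal-tailed 68% interval: the 0.16 and 0.84 quantiles of Beta(8.7, 16.3).
Posterior mean ≈ 0.348, SD ≈ 0.093; a Normal approximation gives roughly [0.255, 0.441].
Exact: F⁻¹(0.16) = 0.254; F⁻¹(0.84) = 0.443.

[0.254, 0.443]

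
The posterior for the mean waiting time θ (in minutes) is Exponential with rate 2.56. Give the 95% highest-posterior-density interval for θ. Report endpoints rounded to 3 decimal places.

The exponential density is strictly decreasing on [0, ∞), so the HPD interval is anchored at 0: [0, q] with P(θ ≤ q) = 0.95.
q = −ln(1 − 0.95) / 2.56 = 2.9957 / 2.56 = 1.170.

[0.000, 1.170]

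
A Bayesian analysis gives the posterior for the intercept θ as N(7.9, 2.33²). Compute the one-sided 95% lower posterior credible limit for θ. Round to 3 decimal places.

4.067

Need L with P(θ ≥ L) = 0.95: L = 7.9 − z_{0.05}·2.33.
z = 1.645; L = 7.9 − 1.645 × 2.33 = 4.067.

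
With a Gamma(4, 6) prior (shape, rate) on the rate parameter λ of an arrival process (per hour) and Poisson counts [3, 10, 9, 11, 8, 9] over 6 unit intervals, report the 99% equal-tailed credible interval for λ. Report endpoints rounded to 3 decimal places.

[3.079, 6.233]

Posterior: Gamma(4+50, 6+6) = Gamma(54, 12) (shape, rate).
Equal-tailed 99% interval: Gamma(54, 12) quantiles at 0.005 and 0.995.
Posterior mean ≈ 4.500, SD ≈ 0.612; a Normal approximation gives roughly [2.923, 6.077].
Exact: lower = 3.079; upper = 6.233.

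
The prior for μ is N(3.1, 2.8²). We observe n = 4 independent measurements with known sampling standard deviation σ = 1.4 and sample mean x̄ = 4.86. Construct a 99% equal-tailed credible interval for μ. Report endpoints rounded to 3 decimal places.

Posterior precision = 1/2.8² + 4/1.4² = 0.1276 + 2.0408 = 2.1684, so posterior SD = 0.6791.
Posterior mean = (3.1/2.8² + 4·4.86/1.4²) / 2.1684 = 4.7565.
Interval: 4.7565 ± 2.576 × 0.6791 → [3.007, 6.506].

[3.007, 6.506]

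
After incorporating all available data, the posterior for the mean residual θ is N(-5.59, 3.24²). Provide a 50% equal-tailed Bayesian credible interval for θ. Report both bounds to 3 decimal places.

[-7.775, -3.405]

The posterior is symmetric, so the 50% equal-tailed interval is θ = -5.59 ± z·3.24 with z = 0.674.
Half-width: 0.674 × 3.24 = 2.185.
-5.59 − 2.185 = -7.775; -5.59 + 2.185 = -3.405.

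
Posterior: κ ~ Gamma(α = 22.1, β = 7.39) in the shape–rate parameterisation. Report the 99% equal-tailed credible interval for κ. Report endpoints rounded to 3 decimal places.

[1.605, 4.881]

Posterior: Gamma(shape 22.1, rate 7.39).
Equal-tailed 99% interval: Gamma(22.1, 7.39) quantiles at 0.005 and 0.995.
Posterior mean ≈ 2.991, SD ≈ 0.636; a Normal approximation gives roughly [1.352, 4.629].
Exact: lower = 1.605; upper = 4.881.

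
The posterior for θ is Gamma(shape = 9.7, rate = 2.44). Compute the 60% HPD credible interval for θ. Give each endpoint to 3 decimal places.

The posterior is unimodal and skewed, so the HPD interval has equal density at both endpoints and is the shortest 60% interval.
Solving f(2.635) = f(4.694) with F(4.694) − F(2.635) = 0.60 gives [2.635, 4.694].
For comparison, the equal-tailed interval is [2.881, 4.991]; the HPD is narrower and shifted toward the mode.

[2.635, 4.694]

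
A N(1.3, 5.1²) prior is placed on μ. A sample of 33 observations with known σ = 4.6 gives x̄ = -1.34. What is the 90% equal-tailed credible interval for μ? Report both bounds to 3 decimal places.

Posterior precision = 1/5.1² + 33/4.6² = 0.0384 + 1.5595 = 1.5980, so posterior SD = 0.7911.
Posterior mean = (1.3/5.1² + 33·-1.34/4.6²) / 1.5980 = -1.2765.
Interval: -1.2765 ± 1.645 × 0.7911 → [-2.578, 0.025].

[-2.578, 0.025]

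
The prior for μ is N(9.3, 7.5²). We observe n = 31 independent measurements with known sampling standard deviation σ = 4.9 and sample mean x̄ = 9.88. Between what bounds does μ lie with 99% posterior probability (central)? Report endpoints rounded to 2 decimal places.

Posterior precision = 1/7.5² + 31/4.9² = 0.0178 + 1.2911 = 1.3089, so posterior SD = 0.8741.
Posterior mean = (9.3/7.5² + 31·9.88/4.9²) / 1.3089 = 9.8721.
Interval: 9.8721 ± 2.576 × 0.8741 → [7.62, 12.12].

[7.62, 12.12]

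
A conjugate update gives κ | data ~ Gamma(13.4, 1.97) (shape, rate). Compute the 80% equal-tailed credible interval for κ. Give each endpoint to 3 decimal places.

[4.556, 9.265]

Posterior: Gamma(shape 13.4, rate 1.97).
Equal-tailed 80% interval: Gamma(13.4, 1.97) quantiles at 0.1 and 0.9.
Posterior mean ≈ 6.802, SD ≈ 1.858; a Normal approximation gives roughly [4.421, 9.183].
Exact: lower = 4.556; upper = 9.265.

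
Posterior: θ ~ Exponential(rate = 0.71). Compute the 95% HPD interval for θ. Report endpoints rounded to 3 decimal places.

[0.000, 4.219]

The exponential density is strictly decreasing on [0, ∞), so the HPD interval is anchored at 0: [0, q] with P(θ ≤ q) = 0.95.
q = −ln(1 − 0.95) / 0.71 = 2.9957 / 0.71 = 4.219.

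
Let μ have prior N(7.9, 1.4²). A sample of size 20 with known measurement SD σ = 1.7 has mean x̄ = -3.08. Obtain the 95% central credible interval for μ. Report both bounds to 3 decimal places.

Posterior precision = 1/1.4² + 20/1.7² = 0.5102 + 6.9204 = 7.4306, so posterior SD = 0.3668.
Posterior mean = (7.9/1.4² + 20·-3.08/1.7²) / 7.4306 = -2.3261.
Interval: -2.3261 ± 1.960 × 0.3668 → [-3.045, -1.607].

[-3.045, -1.607]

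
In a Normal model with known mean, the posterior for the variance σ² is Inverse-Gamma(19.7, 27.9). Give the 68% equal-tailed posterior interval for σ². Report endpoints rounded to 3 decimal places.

Inverse-Gamma(19.7, 27.9) quantiles: F⁻¹(0.16) and F⁻¹(0.84).
Equivalently, 1/σ² ~ Gamma(19.7, rate = 27.9); invert its 0.84 and 0.16 quantiles.
Posterior mean ≈ 1.492, SD ≈ 0.355; a Normal approximation gives roughly [1.139, 1.845].
Exact: lower = 1.159; upper = 1.821.

[1.159, 1.821]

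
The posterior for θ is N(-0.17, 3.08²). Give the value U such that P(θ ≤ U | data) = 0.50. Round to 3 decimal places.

Need U with P(θ ≤ U) = 0.50: U = -0.17 + z_{0.5}·3.08.
z = 0.000; U = -0.17 + 0.000 × 3.08 = -0.170.

-0.170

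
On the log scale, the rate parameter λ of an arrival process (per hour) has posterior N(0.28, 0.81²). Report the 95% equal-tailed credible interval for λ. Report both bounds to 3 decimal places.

[0.270, 6.473]

On the log scale the 95% interval is 0.28 ± 1.960 × 0.81 = [-1.3076, 1.8676].
Exponentiate: [e^-1.3076, e^1.8676] = [0.270, 6.473].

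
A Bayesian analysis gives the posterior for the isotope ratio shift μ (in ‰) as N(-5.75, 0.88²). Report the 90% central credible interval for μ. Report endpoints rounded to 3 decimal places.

The posterior is symmetric, so the 90% equal-tailed interval is μ = -5.75 ± z·0.88 with z = 1.645.
Half-width: 1.645 × 0.88 = 1.447.
-5.75 − 1.447 = -7.197; -5.75 + 1.447 = -4.303.

[-7.197, -4.303]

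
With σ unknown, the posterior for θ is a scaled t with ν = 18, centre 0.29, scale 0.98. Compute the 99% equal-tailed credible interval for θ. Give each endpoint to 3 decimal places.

[-2.531, 3.111]

The t_18 distribution is symmetric; the 99% interval is 0.29 ± t·0.98 with t_{0.995,18} = 2.878.
Half-width: 2.878 × 0.98 = 2.821.
0.29 − 2.821 = -2.531; 0.29 + 2.821 = 3.111.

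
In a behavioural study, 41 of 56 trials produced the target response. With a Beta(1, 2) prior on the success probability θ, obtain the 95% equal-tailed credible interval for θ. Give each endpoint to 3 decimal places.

Posterior: Beta(1+41, 2+15) = Beta(42, 17).
Equal-tailed 95% interval: the 0.025 and 0.975 quantiles of Beta(42, 17).
Posterior mean ≈ 0.712, SD ≈ 0.058; a Normal approximation gives roughly [0.597, 0.826].
Exact: F⁻¹(0.025) = 0.591; F⁻¹(0.975) = 0.819.

[0.591, 0.819]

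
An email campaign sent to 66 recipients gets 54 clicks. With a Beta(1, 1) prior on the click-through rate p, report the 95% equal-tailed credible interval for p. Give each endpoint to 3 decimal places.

Posterior: Beta(1+54, 1+12) = Beta(55, 13).
Equal-tailed 95% interval: the 0.025 and 0.975 quantiles of Beta(55, 13).
Posterior mean ≈ 0.809, SD ≈ 0.047; a Normal approximation gives roughly [0.716, 0.902].
Exact: F⁻¹(0.025) = 0.708; F⁻¹(0.975) = 0.892.

[0.708, 0.892]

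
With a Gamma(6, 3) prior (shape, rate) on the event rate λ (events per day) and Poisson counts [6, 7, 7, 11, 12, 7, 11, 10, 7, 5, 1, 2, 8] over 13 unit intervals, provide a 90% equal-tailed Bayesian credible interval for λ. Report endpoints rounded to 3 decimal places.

Posterior: Gamma(6+94, 3+13) = Gamma(100, 16) (shape, rate).
Equal-tailed 90% interval: Gamma(100, 16) quantiles at 0.05 and 0.95.
Posterior mean ≈ 6.250, SD ≈ 0.625; a Normal approximation gives roughly [5.222, 7.278].
Exact: lower = 5.259; upper = 7.312.

[5.259, 7.312]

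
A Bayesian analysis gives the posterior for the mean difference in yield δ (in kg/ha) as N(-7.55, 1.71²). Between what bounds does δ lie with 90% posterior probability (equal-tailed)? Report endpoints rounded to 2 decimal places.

The posterior is symmetric, so the 90% equal-tailed interval is δ = -7.55 ± z·1.71 with z = 1.645.
Half-width: 1.645 × 1.71 = 2.81.
-7.55 − 2.81 = -10.36; -7.55 + 2.81 = -4.74.

[-10.36, -4.74]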